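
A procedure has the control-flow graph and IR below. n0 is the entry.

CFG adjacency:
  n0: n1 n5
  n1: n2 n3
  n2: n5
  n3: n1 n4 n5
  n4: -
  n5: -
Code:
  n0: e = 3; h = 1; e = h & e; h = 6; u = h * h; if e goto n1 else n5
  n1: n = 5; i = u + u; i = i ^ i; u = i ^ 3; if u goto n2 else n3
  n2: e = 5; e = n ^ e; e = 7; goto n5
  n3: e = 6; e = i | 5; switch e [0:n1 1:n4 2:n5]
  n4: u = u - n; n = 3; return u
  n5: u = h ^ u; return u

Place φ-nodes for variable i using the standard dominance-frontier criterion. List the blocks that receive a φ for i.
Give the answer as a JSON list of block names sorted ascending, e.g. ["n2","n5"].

Answer: ["n1", "n5"]

Analysis:
idom tree: n1←n0 n2←n1 n3←n1 n4←n3 n5←n0
Dom∩ at merges:
  n1: preds {n0,n3}: {n0} ∩ {n0,n1,n3} = {n0}; idom=n0
  n5: preds {n0,n2,n3}: {n0} ∩ {n0,n1,n2} ∩ {n0,n1,n3} = {n0}; idom=n0

DF walk-up:
  n1←n0: walk · to n0
  n1←n3: walk n3→n1 to n0
  n5←n0: walk · to n0
  n5←n2: walk n2→n1 to n0
  n5←n3: walk n3→n1 to n0
  DF(n0)=∅
  DF(n1)={n1,n5}
  DF(n2)={n5}
  DF(n3)={n1,n5}
  DF(n4)=∅
  DF(n5)=∅

φ for i: defs {n1}
  DF⁺ = {n1,n5}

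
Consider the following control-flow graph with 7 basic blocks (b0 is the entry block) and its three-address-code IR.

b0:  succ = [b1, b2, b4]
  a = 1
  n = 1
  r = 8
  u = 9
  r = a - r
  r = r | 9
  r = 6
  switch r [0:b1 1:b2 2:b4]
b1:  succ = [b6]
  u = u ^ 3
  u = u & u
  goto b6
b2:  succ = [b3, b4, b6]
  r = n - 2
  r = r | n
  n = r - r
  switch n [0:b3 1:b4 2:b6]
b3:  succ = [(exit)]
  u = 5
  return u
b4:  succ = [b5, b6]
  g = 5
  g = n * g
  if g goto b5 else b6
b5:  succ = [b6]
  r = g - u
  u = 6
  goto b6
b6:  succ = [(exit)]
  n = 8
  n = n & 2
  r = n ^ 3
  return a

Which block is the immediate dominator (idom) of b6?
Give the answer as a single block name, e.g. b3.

Answer: b0

Analysis:
idom tree: b1←b0 b2←b0 b3←b2 b4←b0 b5←b4 b6←b0
Dom at joins:
  b4: preds {b0,b2}: {b0} ∩ {b0,b2} = {b0}; idom=b0
  b6: preds {b1,b2,b4,b5}: {b0,b1} ∩ {b0,b2} ∩ {b0,b4} ∩ {b0,b4,b5} = {b0}; idom=b0

idom(b6) = b0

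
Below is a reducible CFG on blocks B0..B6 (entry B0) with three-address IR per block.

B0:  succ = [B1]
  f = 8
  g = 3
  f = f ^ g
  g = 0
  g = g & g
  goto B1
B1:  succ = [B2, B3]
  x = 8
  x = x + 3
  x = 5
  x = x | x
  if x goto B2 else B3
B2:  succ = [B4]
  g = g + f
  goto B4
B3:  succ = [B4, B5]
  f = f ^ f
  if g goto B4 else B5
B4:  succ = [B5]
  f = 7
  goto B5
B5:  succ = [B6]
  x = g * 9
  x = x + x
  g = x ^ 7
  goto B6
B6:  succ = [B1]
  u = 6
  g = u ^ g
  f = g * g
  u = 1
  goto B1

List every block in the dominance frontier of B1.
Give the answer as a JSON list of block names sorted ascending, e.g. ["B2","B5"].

Answer: ["B1"]

Working:
idom tree: B1←B0 B2←B1 B3←B1 B4←B1 B5←B1 B6←B5
Join-block Dom:
  B1: preds {B0,B6}: {B0} ∩ {B0,B1,B5,B6} = {B0}; idom=B0
  B4: preds {B2,B3}: {B0,B1,B2} ∩ {B0,B1,B3} = {B0,B1}; idom=B1
  B5: preds {B3,B4}: {B0,B1,B3} ∩ {B0,B1,B4} = {B0,B1}; idom=B1

DF derivation:
  B1←B0: walk · to B0
  B1←B6: walk B6→B5→B1 to B0
  B4←B2: walk B2 to B1
  B4←B3: walk B3 to B1
  B5←B3: walk B3 to B1
  B5←B4: walk B4 to B1
  DF(B0)=∅
  DF(B1)={B1}
  DF(B2)={B4}
  DF(B3)={B4,B5}
  DF(B4)={B5}
  DF(B5)={B1}
  DF(B6)={B1}

DF(B1) = ["B1"]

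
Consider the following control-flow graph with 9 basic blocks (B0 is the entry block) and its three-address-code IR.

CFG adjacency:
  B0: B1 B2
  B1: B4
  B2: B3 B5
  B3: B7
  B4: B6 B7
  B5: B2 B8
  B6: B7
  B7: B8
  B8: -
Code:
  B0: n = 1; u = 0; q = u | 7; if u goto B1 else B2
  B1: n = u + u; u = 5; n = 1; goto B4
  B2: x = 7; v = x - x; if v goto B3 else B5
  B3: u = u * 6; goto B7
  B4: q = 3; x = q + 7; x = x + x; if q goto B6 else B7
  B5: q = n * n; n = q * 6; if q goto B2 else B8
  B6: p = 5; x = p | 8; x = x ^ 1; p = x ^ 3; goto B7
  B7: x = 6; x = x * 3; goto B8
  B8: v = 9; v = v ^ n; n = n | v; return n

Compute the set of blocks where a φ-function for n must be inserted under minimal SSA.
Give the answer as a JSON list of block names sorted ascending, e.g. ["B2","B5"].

idom tree: B1←B0 B2←B0 B3←B2 B4←B1 B5←B2 B6←B4 B7←B0 B8←B0
Join-block Dom:
  B2: preds {B0,B5}: {B0} ∩ {B0,B2,B5} = {B0}; idom=B0
  B7: preds {B3,B4,B6}: {B0,B2,B3} ∩ {B0,B1,B4} ∩ {B0,B1,B4,B6} = {B0}; idom=B0
  B8: preds {B5,B7}: {B0,B2,B5} ∩ {B0,B7} = {B0}; idom=B0

DF derivation:
  join B2 pred B0: · stop@B0
  join B2 pred B5: B5→B2 stop@B0
  join B7 pred B3: B3→B2 stop@B0
  join B7 pred B4: B4→B1 stop@B0
  join B7 pred B6: B6→B4→B1 stop@B0
  join B8 pred B5: B5→B2 stop@B0
  join B8 pred B7: B7 stop@B0
  B0 → ∅
  B1 → {B7}
  B2 → {B2,B7,B8}
  B3 → {B7}
  B4 → {B7}
  B5 → {B2,B8}
  B6 → {B7}
  B7 → {B8}
  B8 → ∅

φ for n: defs {B0,B1,B5,B8}
  DF⁺ = {B2,B7,B8}

Answer: ["B2", "B7", "B8"]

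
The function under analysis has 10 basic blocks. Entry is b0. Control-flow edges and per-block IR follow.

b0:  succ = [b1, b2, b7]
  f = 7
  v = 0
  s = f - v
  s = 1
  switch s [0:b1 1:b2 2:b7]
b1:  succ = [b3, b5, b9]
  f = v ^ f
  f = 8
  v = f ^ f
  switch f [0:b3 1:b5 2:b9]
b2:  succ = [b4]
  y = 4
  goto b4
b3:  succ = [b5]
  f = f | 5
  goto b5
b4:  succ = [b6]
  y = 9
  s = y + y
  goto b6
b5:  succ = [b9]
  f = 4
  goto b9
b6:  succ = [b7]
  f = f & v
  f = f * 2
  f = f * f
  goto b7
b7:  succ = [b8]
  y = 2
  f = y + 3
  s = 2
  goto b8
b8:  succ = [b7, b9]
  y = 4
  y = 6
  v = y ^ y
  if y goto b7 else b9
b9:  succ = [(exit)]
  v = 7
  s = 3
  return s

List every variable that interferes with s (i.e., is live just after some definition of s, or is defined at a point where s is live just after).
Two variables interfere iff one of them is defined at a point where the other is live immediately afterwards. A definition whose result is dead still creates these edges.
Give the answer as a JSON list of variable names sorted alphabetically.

Answer: ["f", "v"]

Derivation:
Block summaries:
  b0 def {f,s,v} use ∅
  b1 def {f,v} use {f,v}
  b2 def {y} use ∅
  b3 def {f} use {f}
  b4 def {s,y} use ∅
  b5 def {f} use ∅
  b6 def {f} use {f,v}
  b7 def {f,s,y} use ∅
  b8 def {v,y} use ∅
  b9 def {s,v} use ∅

Liveness:
  live b0: ∅→{f,v}
  live b1: {f,v}→{f}
  live b2: {f,v}→{f,v}
  live b3: {f}→∅
  live b4: {f,v}→{f,v}
  live b5: ∅→∅
  live b6: {f,v}→∅
  live b7: ∅→∅
  live b8: ∅→∅
  live b9: ∅→∅

Interference:
  f — {s,v,y}
  s — {f,v}
  v — {f,s,y}
  y — {f,v}

N(s) = ["f", "v"]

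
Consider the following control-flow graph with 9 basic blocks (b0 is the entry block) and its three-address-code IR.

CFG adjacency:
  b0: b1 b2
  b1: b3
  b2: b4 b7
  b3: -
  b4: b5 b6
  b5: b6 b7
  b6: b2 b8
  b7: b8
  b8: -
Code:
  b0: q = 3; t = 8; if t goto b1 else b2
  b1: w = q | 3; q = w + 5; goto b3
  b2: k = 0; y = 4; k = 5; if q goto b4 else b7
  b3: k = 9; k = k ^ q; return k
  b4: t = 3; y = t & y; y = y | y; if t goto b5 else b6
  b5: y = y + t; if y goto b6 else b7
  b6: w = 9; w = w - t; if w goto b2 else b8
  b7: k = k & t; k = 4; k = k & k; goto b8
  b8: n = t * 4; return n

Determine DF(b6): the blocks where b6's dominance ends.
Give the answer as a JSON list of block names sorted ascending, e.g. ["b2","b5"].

Answer: ["b2", "b8"]

Derivation:
idom tree: b1←b0 b2←b0 b3←b1 b4←b2 b5←b4 b6←b4 b7←b2 b8←b2
Dom at joins:
  b2: preds {b0,b6}: {b0} ∩ {b0,b2,b4,b6} = {b0}; idom=b0
  b6: preds {b4,b5}: {b0,b2,b4} ∩ {b0,b2,b4,b5} = {b0,b2,b4}; idom=b4
  b7: preds {b2,b5}: {b0,b2} ∩ {b0,b2,b4,b5} = {b0,b2}; idom=b2
  b8: preds {b6,b7}: {b0,b2,b4,b6} ∩ {b0,b2,b7} = {b0,b2}; idom=b2

DF walk-up:
  b2←b0: walk · to b0
  b2←b6: walk b6→b4→b2 to b0
  b6←b4: walk · to b4
  b6←b5: walk b5 to b4
  b7←b2: walk · to b2
  b7←b5: walk b5→b4 to b2
  b8←b6: walk b6→b4 to b2
  b8←b7: walk b7 to b2
  b0 → ∅
  b1 → ∅
  b2 → {b2}
  b3 → ∅
  b4 → {b2,b7,b8}
  b5 → {b6,b7}
  b6 → {b2,b8}
  b7 → {b8}
  b8 → ∅

DF(b6) = ["b2", "b8"]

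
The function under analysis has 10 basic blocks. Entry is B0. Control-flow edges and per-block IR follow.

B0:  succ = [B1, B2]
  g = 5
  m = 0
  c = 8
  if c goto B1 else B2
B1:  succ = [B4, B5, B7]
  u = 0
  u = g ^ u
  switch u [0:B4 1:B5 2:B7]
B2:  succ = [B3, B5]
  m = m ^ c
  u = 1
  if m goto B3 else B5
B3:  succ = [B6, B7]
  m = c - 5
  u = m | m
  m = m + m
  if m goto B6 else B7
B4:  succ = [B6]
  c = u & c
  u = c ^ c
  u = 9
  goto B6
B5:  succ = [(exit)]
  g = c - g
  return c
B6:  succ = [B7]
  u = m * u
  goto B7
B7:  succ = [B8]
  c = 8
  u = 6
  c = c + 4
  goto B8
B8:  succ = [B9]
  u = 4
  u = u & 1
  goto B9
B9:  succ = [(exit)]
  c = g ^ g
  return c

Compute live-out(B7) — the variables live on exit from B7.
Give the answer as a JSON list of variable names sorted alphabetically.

Answer: ["g"]

Working:
def/use:
  B0: {c,g,m} / ∅
  B1: {u} / {g}
  B2: {m,u} / {c,m}
  B3: {m,u} / {c}
  B4: {c,u} / {c,u}
  B5: {g} / {c,g}
  B6: {u} / {m,u}
  B7: {c,u} / ∅
  B8: {u} / ∅
  B9: {c} / {g}

Liveness:
  B0: in=∅ out={c,g,m}
  B1: in={c,g,m} out={c,g,m,u}
  B2: in={c,g,m} out={c,g}
  B3: in={c,g} out={g,m,u}
  B4: in={c,g,m,u} out={g,m,u}
  B5: in={c,g} out=∅
  B6: in={g,m,u} out={g}
  B7: in={g} out={g}
  B8: in={g} out={g}
  B9: in={g} out=∅

live-out(B7) = ["g"]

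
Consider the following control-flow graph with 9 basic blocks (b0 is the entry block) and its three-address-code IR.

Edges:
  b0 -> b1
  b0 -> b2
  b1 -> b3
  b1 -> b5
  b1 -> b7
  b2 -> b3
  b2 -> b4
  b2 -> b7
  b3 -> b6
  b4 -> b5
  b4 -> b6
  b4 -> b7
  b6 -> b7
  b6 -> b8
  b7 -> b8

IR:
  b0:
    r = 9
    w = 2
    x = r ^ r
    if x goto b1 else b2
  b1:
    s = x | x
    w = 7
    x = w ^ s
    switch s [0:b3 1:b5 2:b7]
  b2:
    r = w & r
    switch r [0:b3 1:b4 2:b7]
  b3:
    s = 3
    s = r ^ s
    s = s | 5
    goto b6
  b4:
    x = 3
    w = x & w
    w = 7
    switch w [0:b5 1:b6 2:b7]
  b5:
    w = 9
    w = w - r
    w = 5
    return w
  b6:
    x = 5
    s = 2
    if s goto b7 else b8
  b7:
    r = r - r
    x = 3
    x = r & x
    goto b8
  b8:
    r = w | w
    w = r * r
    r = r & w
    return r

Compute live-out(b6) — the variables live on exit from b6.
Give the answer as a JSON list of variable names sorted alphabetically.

def/use:
  b0 def {r,w,x} use ∅
  b1 def {s,w,x} use {x}
  b2 def {r} use {r,w}
  b3 def {s} use {r}
  b4 def {w,x} use {w}
  b5 def {w} use {r}
  b6 def {s,x} use ∅
  b7 def {r,x} use {r}
  b8 def {r,w} use {w}

Live sets:
  b0 li=∅ lo={r,w,x}
  b1 li={r,x} lo={r,w}
  b2 li={r,w} lo={r,w}
  b3 li={r,w} lo={r,w}
  b4 li={r,w} lo={r,w}
  b5 li={r} lo=∅
  b6 li={r,w} lo={r,w}
  b7 li={r,w} lo={w}
  b8 li={w} lo=∅

live-out(b6) = ["r", "w"]

Answer: ["r", "w"]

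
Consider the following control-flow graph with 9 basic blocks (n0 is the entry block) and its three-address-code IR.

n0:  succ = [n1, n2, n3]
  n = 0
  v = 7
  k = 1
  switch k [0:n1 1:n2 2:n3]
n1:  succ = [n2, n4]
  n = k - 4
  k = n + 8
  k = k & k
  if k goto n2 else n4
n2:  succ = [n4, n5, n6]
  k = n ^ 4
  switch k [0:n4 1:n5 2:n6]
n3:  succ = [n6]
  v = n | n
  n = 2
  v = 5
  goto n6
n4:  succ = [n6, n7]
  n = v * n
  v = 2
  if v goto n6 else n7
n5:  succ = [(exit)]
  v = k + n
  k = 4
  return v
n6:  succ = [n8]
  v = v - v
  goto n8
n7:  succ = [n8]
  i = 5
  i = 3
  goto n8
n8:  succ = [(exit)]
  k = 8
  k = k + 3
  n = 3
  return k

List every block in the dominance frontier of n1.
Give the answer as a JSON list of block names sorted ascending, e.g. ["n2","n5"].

Answer: ["n2", "n4"]

Analysis:
idom tree: n1←n0 n2←n0 n3←n0 n4←n0 n5←n2 n6←n0 n7←n4 n8←n0
Join-block Dom:
  n2: preds {n0,n1}: {n0} ∩ {n0,n1} = {n0}; idom=n0
  n4: preds {n1,n2}: {n0,n1} ∩ {n0,n2} = {n0}; idom=n0
  n6: preds {n2,n3,n4}: {n0,n2} ∩ {n0,n3} ∩ {n0,n4} = {n0}; idom=n0
  n8: preds {n6,n7}: {n0,n6} ∩ {n0,n4,n7} = {n0}; idom=n0

DF derivation:
  join n2 pred n0: · stop@n0
  join n2 pred n1: n1 stop@n0
  join n4 pred n1: n1 stop@n0
  join n4 pred n2: n2 stop@n0
  join n6 pred n2: n2 stop@n0
  join n6 pred n3: n3 stop@n0
  join n6 pred n4: n4 stop@n0
  join n8 pred n6: n6 stop@n0
  join n8 pred n7: n7→n4 stop@n0
  n0 → ∅
  n1 → {n2,n4}
  n2 → {n4,n6}
  n3 → {n6}
  n4 → {n6,n8}
  n5 → ∅
  n6 → {n8}
  n7 → {n8}
  n8 → ∅

DF(n1) = ["n2", "n4"]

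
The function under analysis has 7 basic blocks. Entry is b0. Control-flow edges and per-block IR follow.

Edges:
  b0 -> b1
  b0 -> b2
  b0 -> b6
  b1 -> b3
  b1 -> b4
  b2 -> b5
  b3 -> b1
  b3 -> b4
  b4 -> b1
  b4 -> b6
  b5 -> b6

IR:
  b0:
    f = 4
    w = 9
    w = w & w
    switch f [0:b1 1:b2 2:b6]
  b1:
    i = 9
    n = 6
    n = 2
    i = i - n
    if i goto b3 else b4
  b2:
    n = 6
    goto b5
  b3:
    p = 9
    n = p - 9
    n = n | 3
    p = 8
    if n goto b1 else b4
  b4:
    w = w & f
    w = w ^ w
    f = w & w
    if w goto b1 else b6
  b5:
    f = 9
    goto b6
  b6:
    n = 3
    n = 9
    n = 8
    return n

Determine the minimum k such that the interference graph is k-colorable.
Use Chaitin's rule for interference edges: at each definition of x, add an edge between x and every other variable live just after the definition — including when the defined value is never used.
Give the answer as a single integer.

Per-block:
  b0: {f,w} / ∅
  b1: {i,n} / ∅
  b2: {n} / ∅
  b3: {n,p} / ∅
  b4: {f,w} / {f,w}
  b5: {f} / ∅
  b6: {n} / ∅

Backward fixpoint:
  b0 li=∅ lo={f,w}
  b1 li={f,w} lo={f,w}
  b2 li=∅ lo=∅
  b3 li={f,w} lo={f,w}
  b4 li={f,w} lo={f,w}
  b5 li=∅ lo=∅
  b6 li=∅ lo=∅

Interference:
  f: {i,n,p,w}
  i: {f,n,w}
  n: {f,i,p,w}
  p: {f,n,w}
  w: {f,i,n,p}

Colouring:
  clique {f,i,n,w} ⇒ need ≥ 4
  assign f→R0 i→R3 n→R1 p→R3 w→R2 — no edge inside a register ⇒ χ ≤ 4
  χ = 4

Answer: 4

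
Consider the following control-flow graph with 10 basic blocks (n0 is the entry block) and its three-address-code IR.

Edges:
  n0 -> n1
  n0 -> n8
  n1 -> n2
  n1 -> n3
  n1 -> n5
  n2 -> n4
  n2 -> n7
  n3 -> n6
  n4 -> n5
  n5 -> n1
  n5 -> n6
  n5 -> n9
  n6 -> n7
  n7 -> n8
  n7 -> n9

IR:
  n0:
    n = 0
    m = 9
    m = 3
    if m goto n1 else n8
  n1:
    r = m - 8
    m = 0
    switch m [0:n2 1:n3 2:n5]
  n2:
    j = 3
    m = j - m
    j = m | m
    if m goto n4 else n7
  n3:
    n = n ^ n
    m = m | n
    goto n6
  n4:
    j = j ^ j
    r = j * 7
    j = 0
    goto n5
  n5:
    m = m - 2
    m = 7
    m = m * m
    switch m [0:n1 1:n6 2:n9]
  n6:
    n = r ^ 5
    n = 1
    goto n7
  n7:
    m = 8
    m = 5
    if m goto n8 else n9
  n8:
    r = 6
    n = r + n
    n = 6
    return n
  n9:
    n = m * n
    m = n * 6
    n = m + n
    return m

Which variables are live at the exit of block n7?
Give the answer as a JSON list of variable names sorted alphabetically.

Per-block:
  n0: def={m,n} ue=∅
  n1: def={m,r} ue={m}
  n2: def={j,m} ue={m}
  n3: def={m,n} ue={m,n}
  n4: def={j,r} ue={j}
  n5: def={m} ue={m}
  n6: def={n} ue={r}
  n7: def={m} ue=∅
  n8: def={n,r} ue={n}
  n9: def={m,n} ue={m,n}

Backward fixpoint:
  live n0: ∅→{m,n}
  live n1: {m,n}→{m,n,r}
  live n2: {m,n}→{j,m,n}
  live n3: {m,n,r}→{r}
  live n4: {j,m,n}→{m,n,r}
  live n5: {m,n,r}→{m,n,r}
  live n6: {r}→{n}
  live n7: {n}→{m,n}
  live n8: {n}→∅
  live n9: {m,n}→∅

live-out(n7) = ["m", "n"]

Answer: ["m", "n"]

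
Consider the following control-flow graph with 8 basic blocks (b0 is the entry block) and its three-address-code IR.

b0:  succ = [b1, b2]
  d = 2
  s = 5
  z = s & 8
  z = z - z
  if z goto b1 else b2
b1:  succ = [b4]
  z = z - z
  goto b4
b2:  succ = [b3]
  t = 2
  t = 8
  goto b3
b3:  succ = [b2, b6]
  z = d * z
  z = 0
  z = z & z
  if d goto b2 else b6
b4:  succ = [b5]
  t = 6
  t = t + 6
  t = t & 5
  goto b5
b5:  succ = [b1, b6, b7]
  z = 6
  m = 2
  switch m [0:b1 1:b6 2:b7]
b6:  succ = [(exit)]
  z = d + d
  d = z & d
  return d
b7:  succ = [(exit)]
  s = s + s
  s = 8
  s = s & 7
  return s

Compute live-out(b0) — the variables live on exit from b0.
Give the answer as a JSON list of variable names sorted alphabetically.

Block summaries:
  b0 def {d,s,z} use ∅
  b1 def {z} use {z}
  b2 def {t} use ∅
  b3 def {z} use {d,z}
  b4 def {t} use ∅
  b5 def {m,z} use ∅
  b6 def {d,z} use {d}
  b7 def {s} use {s}

Liveness:
  b0: in=∅ out={d,s,z}
  b1: in={d,s,z} out={d,s}
  b2: in={d,z} out={d,z}
  b3: in={d,z} out={d,z}
  b4: in={d,s} out={d,s}
  b5: in={d,s} out={d,s,z}
  b6: in={d} out=∅
  b7: in={s} out=∅

live-out(b0) = ["d", "s", "z"]

Answer: ["d", "s", "z"]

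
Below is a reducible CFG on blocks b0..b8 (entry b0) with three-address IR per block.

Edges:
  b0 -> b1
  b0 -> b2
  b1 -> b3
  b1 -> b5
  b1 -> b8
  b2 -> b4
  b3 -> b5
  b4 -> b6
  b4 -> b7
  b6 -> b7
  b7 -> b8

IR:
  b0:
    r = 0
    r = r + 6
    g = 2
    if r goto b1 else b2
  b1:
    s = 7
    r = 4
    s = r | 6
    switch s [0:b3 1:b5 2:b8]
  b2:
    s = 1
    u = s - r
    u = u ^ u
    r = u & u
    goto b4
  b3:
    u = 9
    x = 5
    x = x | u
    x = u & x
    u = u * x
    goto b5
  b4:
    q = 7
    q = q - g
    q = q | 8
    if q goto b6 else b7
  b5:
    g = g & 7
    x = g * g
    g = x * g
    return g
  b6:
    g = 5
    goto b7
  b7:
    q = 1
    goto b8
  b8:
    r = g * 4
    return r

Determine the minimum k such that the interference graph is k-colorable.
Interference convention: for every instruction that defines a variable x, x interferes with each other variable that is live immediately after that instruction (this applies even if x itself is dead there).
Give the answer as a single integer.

Block summaries:
  b0: def={g,r} ue=∅
  b1: def={r,s} ue=∅
  b2: def={r,s,u} ue={r}
  b3: def={u,x} ue=∅
  b4: def={q} ue={g}
  b5: def={g,x} ue={g}
  b6: def={g} ue=∅
  b7: def={q} ue=∅
  b8: def={r} ue={g}

Live sets:
  live b0: ∅→{g,r}
  live b1: {g}→{g}
  live b2: {g,r}→{g}
  live b3: {g}→{g}
  live b4: {g}→{g}
  live b5: {g}→∅
  live b6: ∅→{g}
  live b7: {g}→{g}
  live b8: {g}→∅

Interfere edges:
  g: {q,r,s,u,x}
  q: {g}
  r: {g,s}
  s: {g,r}
  u: {g,x}
  x: {g,u}

Registers:
  lower bound: {g,r,s} mutually conflict ⇒ χ ≥ 3
  assign g→r0 q→r1 r→r1 s→r2 u→r1 x→r2 — no edge inside a register ⇒ χ ≤ 3
  χ = 3

Answer: 3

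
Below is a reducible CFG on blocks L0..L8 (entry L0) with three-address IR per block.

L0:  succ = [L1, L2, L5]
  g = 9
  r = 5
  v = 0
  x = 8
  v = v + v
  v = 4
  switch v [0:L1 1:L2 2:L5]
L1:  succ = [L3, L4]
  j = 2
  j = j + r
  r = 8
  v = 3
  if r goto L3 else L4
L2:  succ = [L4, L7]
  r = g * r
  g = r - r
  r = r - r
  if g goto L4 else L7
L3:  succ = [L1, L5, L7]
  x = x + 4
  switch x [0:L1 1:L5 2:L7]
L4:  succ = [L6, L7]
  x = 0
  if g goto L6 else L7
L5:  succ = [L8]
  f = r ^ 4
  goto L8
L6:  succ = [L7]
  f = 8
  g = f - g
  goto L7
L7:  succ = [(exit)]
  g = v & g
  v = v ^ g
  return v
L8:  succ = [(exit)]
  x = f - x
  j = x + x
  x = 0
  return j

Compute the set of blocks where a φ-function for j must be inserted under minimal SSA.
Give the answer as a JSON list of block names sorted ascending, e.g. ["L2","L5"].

idom tree: L1←L0 L2←L0 L3←L1 L4←L0 L5←L0 L6←L4 L7←L0 L8←L5
Dom at joins:
  L1: preds {L0,L3}: {L0} ∩ {L0,L1,L3} = {L0}; idom=L0
  L4: preds {L1,L2}: {L0,L1} ∩ {L0,L2} = {L0}; idom=L0
  L5: preds {L0,L3}: {L0} ∩ {L0,L1,L3} = {L0}; idom=L0
  L7: preds {L2,L3,L4,L6}: {L0,L2} ∩ {L0,L1,L3} ∩ {L0,L4} ∩ {L0,L4,L6} = {L0}; idom=L0

DF derivation:
  L1←L0: walk · to L0
  L1←L3: walk L3→L1 to L0
  L4←L1: walk L1 to L0
  L4←L2: walk L2 to L0
  L5←L0: walk · to L0
  L5←L3: walk L3→L1 to L0
  L7←L2: walk L2 to L0
  L7←L3: walk L3→L1 to L0
  L7←L4: walk L4 to L0
  L7←L6: walk L6→L4 to L0
  L0: DF=∅
  L1: DF={L1,L4,L5,L7}
  L2: DF={L4,L7}
  L3: DF={L1,L5,L7}
  L4: DF={L7}
  L5: DF=∅
  L6: DF={L7}
  L7: DF=∅
  L8: DF=∅

φ for j: defs {L1,L8}
  DF⁺ = {L1,L4,L5,L7}

Answer: ["L1", "L4", "L5", "L7"]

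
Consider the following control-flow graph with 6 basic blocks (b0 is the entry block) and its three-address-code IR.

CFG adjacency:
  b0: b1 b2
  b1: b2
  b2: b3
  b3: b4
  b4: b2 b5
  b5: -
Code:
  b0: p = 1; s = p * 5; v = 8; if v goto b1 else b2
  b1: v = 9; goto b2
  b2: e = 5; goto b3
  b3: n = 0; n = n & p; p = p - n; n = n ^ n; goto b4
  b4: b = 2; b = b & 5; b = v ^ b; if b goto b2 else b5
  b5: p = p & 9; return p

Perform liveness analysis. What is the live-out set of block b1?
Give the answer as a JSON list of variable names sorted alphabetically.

Per-block:
  b0: def={p,s,v} ue=∅
  b1: def={v} ue=∅
  b2: def={e} ue=∅
  b3: def={n,p} ue={p}
  b4: def={b} ue={v}
  b5: def={p} ue={p}

Live sets:
  b0: in=∅ out={p,v}
  b1: in={p} out={p,v}
  b2: in={p,v} out={p,v}
  b3: in={p,v} out={p,v}
  b4: in={p,v} out={p,v}
  b5: in={p} out=∅

live-out(b1) = ["p", "v"]

Answer: ["p", "v"]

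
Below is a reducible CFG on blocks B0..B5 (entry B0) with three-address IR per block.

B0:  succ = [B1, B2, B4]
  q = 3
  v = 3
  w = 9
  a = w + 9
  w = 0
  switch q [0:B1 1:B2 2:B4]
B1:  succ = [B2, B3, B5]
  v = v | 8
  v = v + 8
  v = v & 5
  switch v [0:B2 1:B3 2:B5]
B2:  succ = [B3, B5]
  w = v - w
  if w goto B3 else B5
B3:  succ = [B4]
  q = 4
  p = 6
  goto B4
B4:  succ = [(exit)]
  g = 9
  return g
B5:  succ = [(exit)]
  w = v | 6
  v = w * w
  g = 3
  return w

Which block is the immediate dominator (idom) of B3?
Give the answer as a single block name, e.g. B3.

idom tree: B1←B0 B2←B0 B3←B0 B4←B0 B5←B0
Join-block Dom:
  B2: preds {B0,B1}: {B0} ∩ {B0,B1} = {B0}; idom=B0
  B3: preds {B1,B2}: {B0,B1} ∩ {B0,B2} = {B0}; idom=B0
  B4: preds {B0,B3}: {B0} ∩ {B0,B3} = {B0}; idom=B0
  B5: preds {B1,B2}: {B0,B1} ∩ {B0,B2} = {B0}; idom=B0

idom(B3) = B0

Answer: B0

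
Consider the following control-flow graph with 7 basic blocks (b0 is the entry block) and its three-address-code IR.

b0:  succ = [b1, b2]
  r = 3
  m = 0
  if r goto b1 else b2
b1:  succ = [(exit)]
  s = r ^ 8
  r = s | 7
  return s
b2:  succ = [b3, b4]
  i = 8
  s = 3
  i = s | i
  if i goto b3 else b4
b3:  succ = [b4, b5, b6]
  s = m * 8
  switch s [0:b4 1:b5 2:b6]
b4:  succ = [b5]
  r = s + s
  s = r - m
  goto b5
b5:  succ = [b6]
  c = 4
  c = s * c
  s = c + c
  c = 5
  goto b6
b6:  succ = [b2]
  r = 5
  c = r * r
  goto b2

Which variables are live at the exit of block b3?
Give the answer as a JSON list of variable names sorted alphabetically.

Answer: ["m", "s"]

Working:
def/use:
  b0 def {m,r} use ∅
  b1 def {r,s} use {r}
  b2 def {i,s} use ∅
  b3 def {s} use {m}
  b4 def {r,s} use {m,s}
  b5 def {c,s} use {s}
  b6 def {c,r} use ∅

Live sets:
  b0 li=∅ lo={m,r}
  b1 li={r} lo=∅
  b2 li={m} lo={m,s}
  b3 li={m} lo={m,s}
  b4 li={m,s} lo={m,s}
  b5 li={m,s} lo={m}
  b6 li={m} lo={m}

live-out(b3) = ["m", "s"]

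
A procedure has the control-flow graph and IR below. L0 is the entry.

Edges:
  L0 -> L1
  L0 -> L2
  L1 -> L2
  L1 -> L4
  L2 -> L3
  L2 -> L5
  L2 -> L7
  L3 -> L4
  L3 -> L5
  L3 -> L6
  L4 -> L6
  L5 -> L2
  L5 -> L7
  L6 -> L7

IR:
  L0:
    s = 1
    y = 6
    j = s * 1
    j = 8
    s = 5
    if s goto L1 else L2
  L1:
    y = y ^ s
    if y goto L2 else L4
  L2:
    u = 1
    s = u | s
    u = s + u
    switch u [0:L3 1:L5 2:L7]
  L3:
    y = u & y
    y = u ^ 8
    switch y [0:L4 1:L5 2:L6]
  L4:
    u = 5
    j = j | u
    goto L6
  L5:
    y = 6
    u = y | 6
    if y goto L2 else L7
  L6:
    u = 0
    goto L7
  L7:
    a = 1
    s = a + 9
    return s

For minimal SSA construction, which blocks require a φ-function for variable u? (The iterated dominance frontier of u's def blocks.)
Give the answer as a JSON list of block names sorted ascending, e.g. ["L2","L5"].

Answer: ["L2", "L4", "L6", "L7"]

Working:
idom tree: L1←L0 L2←L0 L3←L2 L4←L0 L5←L2 L6←L0 L7←L0
Dom∩ at merges:
  L2: preds {L0,L1,L5}: {L0} ∩ {L0,L1} ∩ {L0,L2,L5} = {L0}; idom=L0
  L4: preds {L1,L3}: {L0,L1} ∩ {L0,L2,L3} = {L0}; idom=L0
  L5: preds {L2,L3}: {L0,L2} ∩ {L0,L2,L3} = {L0,L2}; idom=L2
  L6: preds {L3,L4}: {L0,L2,L3} ∩ {L0,L4} = {L0}; idom=L0
  L7: preds {L2,L5,L6}: {L0,L2} ∩ {L0,L2,L5} ∩ {L0,L6} = {L0}; idom=L0

Frontier:
  join L2 pred L0: · stop@L0
  join L2 pred L1: L1 stop@L0
  join L2 pred L5: L5→L2 stop@L0
  join L4 pred L1: L1 stop@L0
  join L4 pred L3: L3→L2 stop@L0
  join L5 pred L2: · stop@L2
  join L5 pred L3: L3 stop@L2
  join L6 pred L3: L3→L2 stop@L0
  join L6 pred L4: L4 stop@L0
  join L7 pred L2: L2 stop@L0
  join L7 pred L5: L5→L2 stop@L0
  join L7 pred L6: L6 stop@L0
  L0: DF=∅
  L1: DF={L2,L4}
  L2: DF={L2,L4,L6,L7}
  L3: DF={L4,L5,L6}
  L4: DF={L6}
  L5: DF={L2,L7}
  L6: DF={L7}
  L7: DF=∅

φ for u: defs {L2,L4,L5,L6}
  DF⁺ = {L2,L4,L6,L7}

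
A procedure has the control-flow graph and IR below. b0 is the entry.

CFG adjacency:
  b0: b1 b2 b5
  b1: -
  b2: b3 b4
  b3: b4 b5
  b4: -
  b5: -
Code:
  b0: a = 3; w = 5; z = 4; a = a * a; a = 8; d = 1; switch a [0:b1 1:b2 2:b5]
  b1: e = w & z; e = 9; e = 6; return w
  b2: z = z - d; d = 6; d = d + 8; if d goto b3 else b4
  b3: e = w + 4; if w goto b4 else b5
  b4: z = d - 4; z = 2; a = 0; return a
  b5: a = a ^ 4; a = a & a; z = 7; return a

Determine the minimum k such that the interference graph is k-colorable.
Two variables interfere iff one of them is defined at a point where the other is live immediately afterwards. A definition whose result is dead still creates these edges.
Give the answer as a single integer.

def/use:
  b0 def {a,d,w,z} use ∅
  b1 def {e} use {w,z}
  b2 def {d,z} use {d,z}
  b3 def {e} use {w}
  b4 def {a,z} use {d}
  b5 def {a,z} use {a}

Live sets:
  b0: in=∅ out={a,d,w,z}
  b1: in={w,z} out=∅
  b2: in={a,d,w,z} out={a,d,w}
  b3: in={a,d,w} out={a,d}
  b4: in={d} out=∅
  b5: in={a} out=∅

Interfere edges:
  a: {d,e,w,z}
  d: {a,e,w,z}
  e: {a,d,w}
  w: {a,d,e,z}
  z: {a,d,w}

Chromatic number:
  lower bound: {a,d,e,w} mutually conflict ⇒ χ ≥ 4
  assign a→c0 d→c1 e→c3 w→c2 z→c3 — no edge inside a register ⇒ χ ≤ 4
  χ = 4

Answer: 4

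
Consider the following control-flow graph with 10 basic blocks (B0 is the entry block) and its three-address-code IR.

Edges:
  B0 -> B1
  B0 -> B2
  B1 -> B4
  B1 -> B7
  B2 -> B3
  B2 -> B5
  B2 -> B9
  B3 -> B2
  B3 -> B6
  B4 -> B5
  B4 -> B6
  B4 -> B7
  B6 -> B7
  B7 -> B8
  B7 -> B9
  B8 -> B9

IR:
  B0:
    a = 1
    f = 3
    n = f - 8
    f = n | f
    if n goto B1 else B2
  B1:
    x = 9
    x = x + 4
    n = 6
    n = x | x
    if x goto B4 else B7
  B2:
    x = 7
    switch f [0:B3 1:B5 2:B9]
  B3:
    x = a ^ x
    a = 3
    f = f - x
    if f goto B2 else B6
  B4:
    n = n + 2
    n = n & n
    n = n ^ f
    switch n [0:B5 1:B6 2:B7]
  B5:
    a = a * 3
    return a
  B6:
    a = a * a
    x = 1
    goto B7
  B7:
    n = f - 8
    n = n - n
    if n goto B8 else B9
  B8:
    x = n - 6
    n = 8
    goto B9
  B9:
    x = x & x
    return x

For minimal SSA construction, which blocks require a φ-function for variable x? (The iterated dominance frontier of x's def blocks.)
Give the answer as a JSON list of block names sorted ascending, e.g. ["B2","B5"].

idom tree: B1←B0 B2←B0 B3←B2 B4←B1 B5←B0 B6←B0 B7←B0 B8←B7 B9←B0
Dom at joins:
  B2: preds {B0,B3}: {B0} ∩ {B0,B2,B3} = {B0}; idom=B0
  B5: preds {B2,B4}: {B0,B2} ∩ {B0,B1,B4} = {B0}; idom=B0
  B6: preds {B3,B4}: {B0,B2,B3} ∩ {B0,B1,B4} = {B0}; idom=B0
  B7: preds {B1,B4,B6}: {B0,B1} ∩ {B0,B1,B4} ∩ {B0,B6} = {B0}; idom=B0
  B9: preds {B2,B7,B8}: {B0,B2} ∩ {B0,B7} ∩ {B0,B7,B8} = {B0}; idom=B0

Frontier:
  B2←B0: walk · to B0
  B2←B3: walk B3→B2 to B0
  B5←B2: walk B2 to B0
  B5←B4: walk B4→B1 to B0
  B6←B3: walk B3→B2 to B0
  B6←B4: walk B4→B1 to B0
  B7←B1: walk B1 to B0
  B7←B4: walk B4→B1 to B0
  B7←B6: walk B6 to B0
  B9←B2: walk B2 to B0
  B9←B7: walk B7 to B0
  B9←B8: walk B8→B7 to B0
  B0: DF=∅
  B1: DF={B5,B6,B7}
  B2: DF={B2,B5,B6,B9}
  B3: DF={B2,B6}
  B4: DF={B5,B6,B7}
  B5: DF=∅
  B6: DF={B7}
  B7: DF={B9}
  B8: DF={B9}
  B9: DF=∅

φ for x: defs {B1,B2,B3,B6,B8,B9}
  DF⁺ = {B2,B5,B6,B7,B9}

Answer: ["B2", "B5", "B6", "B7", "B9"]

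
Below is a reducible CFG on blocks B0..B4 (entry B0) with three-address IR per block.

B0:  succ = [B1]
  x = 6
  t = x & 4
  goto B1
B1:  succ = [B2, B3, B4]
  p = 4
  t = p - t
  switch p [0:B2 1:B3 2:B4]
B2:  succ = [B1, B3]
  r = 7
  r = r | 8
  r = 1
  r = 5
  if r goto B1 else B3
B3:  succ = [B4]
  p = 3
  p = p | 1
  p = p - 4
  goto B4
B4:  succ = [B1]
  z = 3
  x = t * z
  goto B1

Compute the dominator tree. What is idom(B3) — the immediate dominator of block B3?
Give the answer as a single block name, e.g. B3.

idom tree: B1←B0 B2←B1 B3←B1 B4←B1
Dom at joins:
  B1: preds {B0,B2,B4}: {B0} ∩ {B0,B1,B2} ∩ {B0,B1,B4} = {B0}; idom=B0
  B3: preds {B1,B2}: {B0,B1} ∩ {B0,B1,B2} = {B0,B1}; idom=B1
  B4: preds {B1,B3}: {B0,B1} ∩ {B0,B1,B3} = {B0,B1}; idom=B1

idom(B3) = B1

Answer: B1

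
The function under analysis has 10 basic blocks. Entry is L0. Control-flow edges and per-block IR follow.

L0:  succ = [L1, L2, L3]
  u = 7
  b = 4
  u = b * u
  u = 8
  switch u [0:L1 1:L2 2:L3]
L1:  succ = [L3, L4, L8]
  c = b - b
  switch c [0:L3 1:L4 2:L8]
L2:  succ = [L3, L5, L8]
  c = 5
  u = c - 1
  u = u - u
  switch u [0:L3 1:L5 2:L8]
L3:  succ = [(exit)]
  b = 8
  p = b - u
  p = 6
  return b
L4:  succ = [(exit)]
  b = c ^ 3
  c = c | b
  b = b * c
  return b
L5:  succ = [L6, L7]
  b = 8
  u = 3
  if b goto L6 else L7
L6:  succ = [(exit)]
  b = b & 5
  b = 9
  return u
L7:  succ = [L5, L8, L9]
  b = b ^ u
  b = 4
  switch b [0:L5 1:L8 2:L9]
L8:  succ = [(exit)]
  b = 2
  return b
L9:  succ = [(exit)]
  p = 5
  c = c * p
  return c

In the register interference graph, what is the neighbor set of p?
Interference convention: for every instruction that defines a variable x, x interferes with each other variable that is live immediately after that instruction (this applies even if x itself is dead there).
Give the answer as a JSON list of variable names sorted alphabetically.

Block summaries:
  L0 def {b,u} use ∅
  L1 def {c} use {b}
  L2 def {c,u} use ∅
  L3 def {b,p} use {u}
  L4 def {b,c} use {c}
  L5 def {b,u} use ∅
  L6 def {b} use {b,u}
  L7 def {b} use {b,u}
  L8 def {b} use ∅
  L9 def {c,p} use {c}

Live sets:
  live L0: ∅→{b,u}
  live L1: {b,u}→{c,u}
  live L2: ∅→{c,u}
  live L3: {u}→∅
  live L4: {c}→∅
  live L5: {c}→{b,c,u}
  live L6: {b,u}→∅
  live L7: {b,c,u}→{c}
  live L8: ∅→∅
  live L9: {c}→∅

Conflict graph:
  b↔{c,p,u}
  c↔{b,p,u}
  p↔{b,c}
  u↔{b,c}

N(p) = ["b", "c"]

Answer: ["b", "c"]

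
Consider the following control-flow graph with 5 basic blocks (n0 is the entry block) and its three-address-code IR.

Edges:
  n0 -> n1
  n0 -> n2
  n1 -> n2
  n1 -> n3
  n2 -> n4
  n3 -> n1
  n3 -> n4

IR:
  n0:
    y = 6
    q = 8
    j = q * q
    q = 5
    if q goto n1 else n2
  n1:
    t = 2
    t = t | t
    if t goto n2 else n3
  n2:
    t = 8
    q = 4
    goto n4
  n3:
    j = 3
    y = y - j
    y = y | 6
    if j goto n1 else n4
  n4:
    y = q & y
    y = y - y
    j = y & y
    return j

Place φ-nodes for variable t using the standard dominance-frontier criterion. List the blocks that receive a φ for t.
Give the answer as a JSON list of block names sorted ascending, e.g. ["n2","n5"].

idom tree: n1←n0 n2←n0 n3←n1 n4←n0
Join-block Dom:
  n1: preds {n0,n3}: {n0} ∩ {n0,n1,n3} = {n0}; idom=n0
  n2: preds {n0,n1}: {n0} ∩ {n0,n1} = {n0}; idom=n0
  n4: preds {n2,n3}: {n0,n2} ∩ {n0,n1,n3} = {n0}; idom=n0

DF walk-up:
  n1←n0: walk · to n0
  n1←n3: walk n3→n1 to n0
  n2←n0: walk · to n0
  n2←n1: walk n1 to n0
  n4←n2: walk n2 to n0
  n4←n3: walk n3→n1 to n0
  n0 → ∅
  n1 → {n1,n2,n4}
  n2 → {n4}
  n3 → {n1,n4}
  n4 → ∅

φ for t: defs {n1,n2}
  DF⁺ = {n1,n2,n4}

Answer: ["n1", "n2", "n4"]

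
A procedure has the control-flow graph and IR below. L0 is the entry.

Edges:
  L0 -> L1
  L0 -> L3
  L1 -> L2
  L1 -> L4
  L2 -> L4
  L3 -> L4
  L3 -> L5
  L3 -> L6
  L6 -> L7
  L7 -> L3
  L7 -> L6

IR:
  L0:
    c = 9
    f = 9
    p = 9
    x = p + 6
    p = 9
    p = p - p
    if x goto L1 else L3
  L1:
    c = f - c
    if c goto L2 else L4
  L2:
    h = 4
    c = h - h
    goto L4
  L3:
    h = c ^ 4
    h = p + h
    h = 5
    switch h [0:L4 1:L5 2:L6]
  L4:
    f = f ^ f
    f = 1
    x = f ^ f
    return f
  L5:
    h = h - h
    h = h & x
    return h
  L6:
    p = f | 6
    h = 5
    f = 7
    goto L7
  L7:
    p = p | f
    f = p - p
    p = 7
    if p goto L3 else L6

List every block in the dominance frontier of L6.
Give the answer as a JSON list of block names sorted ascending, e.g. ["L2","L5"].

Answer: ["L3", "L6"]

Working:
idom tree: L1←L0 L2←L1 L3←L0 L4←L0 L5←L3 L6←L3 L7←L6
Dom∩ at merges:
  L3: preds {L0,L7}: {L0} ∩ {L0,L3,L6,L7} = {L0}; idom=L0
  L4: preds {L1,L2,L3}: {L0,L1} ∩ {L0,L1,L2} ∩ {L0,L3} = {L0}; idom=L0
  L6: preds {L3,L7}: {L0,L3} ∩ {L0,L3,L6,L7} = {L0,L3}; idom=L3

Frontier:
  L3←L0: walk · to L0
  L3←L7: walk L7→L6→L3 to L0
  L4←L1: walk L1 to L0
  L4←L2: walk L2→L1 to L0
  L4←L3: walk L3 to L0
  L6←L3: walk · to L3
  L6←L7: walk L7→L6 to L3
  L0: DF=∅
  L1: DF={L4}
  L2: DF={L4}
  L3: DF={L3,L4}
  L4: DF=∅
  L5: DF=∅
  L6: DF={L3,L6}
  L7: DF={L3,L6}

DF(L6) = ["L3", "L6"]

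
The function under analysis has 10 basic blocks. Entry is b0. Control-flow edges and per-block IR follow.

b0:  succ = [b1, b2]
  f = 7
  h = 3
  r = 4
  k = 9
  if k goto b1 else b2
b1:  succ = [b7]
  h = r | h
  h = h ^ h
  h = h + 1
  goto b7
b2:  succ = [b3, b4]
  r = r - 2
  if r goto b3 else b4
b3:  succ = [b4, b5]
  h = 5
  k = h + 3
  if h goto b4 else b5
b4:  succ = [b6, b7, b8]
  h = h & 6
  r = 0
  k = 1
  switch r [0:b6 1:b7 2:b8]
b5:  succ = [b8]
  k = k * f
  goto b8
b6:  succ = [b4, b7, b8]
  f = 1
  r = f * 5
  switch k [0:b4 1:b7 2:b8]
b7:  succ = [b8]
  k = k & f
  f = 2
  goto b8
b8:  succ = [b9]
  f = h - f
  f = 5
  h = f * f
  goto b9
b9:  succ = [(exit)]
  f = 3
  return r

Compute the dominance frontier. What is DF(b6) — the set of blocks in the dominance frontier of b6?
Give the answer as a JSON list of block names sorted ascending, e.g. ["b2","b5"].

idom tree: b1←b0 b2←b0 b3←b2 b4←b2 b5←b3 b6←b4 b7←b0 b8←b0 b9←b8
Dom∩ at merges:
  b4: preds {b2,b3,b6}: {b0,b2} ∩ {b0,b2,b3} ∩ {b0,b2,b4,b6} = {b0,b2}; idom=b2
  b7: preds {b1,b4,b6}: {b0,b1} ∩ {b0,b2,b4} ∩ {b0,b2,b4,b6} = {b0}; idom=b0
  b8: preds {b4,b5,b6,b7}: {b0,b2,b4} ∩ {b0,b2,b3,b5} ∩ {b0,b2,b4,b6} ∩ {b0,b7} = {b0}; idom=b0

DF derivation:
  b4←b2: walk · to b2
  b4←b3: walk b3 to b2
  b4←b6: walk b6→b4 to b2
  b7←b1: walk b1 to b0
  b7←b4: walk b4→b2 to b0
  b7←b6: walk b6→b4→b2 to b0
  b8←b4: walk b4→b2 to b0
  b8←b5: walk b5→b3→b2 to b0
  b8←b6: walk b6→b4→b2 to b0
  b8←b7: walk b7 to b0
  b0 → ∅
  b1 → {b7}
  b2 → {b7,b8}
  b3 → {b4,b8}
  b4 → {b4,b7,b8}
  b5 → {b8}
  b6 → {b4,b7,b8}
  b7 → {b8}
  b8 → ∅
  b9 → ∅

DF(b6) = ["b4", "b7", "b8"]

Answer: ["b4", "b7", "b8"]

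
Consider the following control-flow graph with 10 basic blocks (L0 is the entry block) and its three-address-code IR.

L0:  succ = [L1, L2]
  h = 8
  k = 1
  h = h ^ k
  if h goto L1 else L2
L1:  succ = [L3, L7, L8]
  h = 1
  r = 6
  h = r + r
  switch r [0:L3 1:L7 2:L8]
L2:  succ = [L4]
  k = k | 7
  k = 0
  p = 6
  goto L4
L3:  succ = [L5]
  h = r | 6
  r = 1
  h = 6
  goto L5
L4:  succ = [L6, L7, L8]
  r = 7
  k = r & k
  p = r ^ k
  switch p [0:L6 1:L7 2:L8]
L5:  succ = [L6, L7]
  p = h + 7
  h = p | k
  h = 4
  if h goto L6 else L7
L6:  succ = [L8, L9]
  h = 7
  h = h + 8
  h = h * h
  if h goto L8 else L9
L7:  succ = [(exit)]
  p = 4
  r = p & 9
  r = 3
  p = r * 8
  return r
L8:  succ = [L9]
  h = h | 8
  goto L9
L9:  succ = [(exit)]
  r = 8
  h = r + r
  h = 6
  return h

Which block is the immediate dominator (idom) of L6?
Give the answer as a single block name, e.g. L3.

Answer: L0

Working:
idom tree: L1←L0 L2←L0 L3←L1 L4←L2 L5←L3 L6←L0 L7←L0 L8←L0 L9←L0
Join-block Dom:
  L6: preds {L4,L5}: {L0,L2,L4} ∩ {L0,L1,L3,L5} = {L0}; idom=L0
  L7: preds {L1,L4,L5}: {L0,L1} ∩ {L0,L2,L4} ∩ {L0,L1,L3,L5} = {L0}; idom=L0
  L8: preds {L1,L4,L6}: {L0,L1} ∩ {L0,L2,L4} ∩ {L0,L6} = {L0}; idom=L0
  L9: preds {L6,L8}: {L0,L6} ∩ {L0,L8} = {L0}; idom=L0

idom(L6) = L0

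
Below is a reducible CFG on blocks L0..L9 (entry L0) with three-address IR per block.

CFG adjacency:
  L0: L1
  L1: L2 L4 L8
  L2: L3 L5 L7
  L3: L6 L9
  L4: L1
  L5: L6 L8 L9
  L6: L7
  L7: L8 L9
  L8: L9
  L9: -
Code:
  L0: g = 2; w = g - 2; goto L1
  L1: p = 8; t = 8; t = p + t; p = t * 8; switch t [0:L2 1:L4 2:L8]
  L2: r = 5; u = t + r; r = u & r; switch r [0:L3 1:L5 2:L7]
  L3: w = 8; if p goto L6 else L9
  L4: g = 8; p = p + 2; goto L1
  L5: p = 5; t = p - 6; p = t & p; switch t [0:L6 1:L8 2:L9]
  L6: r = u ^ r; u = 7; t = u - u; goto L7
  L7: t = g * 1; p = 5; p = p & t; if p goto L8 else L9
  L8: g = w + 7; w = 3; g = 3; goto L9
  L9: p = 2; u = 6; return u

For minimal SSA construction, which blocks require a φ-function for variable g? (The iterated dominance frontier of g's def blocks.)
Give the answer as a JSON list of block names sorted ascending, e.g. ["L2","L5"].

Answer: ["L1", "L9"]

Analysis:
idom tree: L1←L0 L2←L1 L3←L2 L4←L1 L5←L2 L6←L2 L7←L2 L8←L1 L9←L1
Dom∩ at merges:
  L1: preds {L0,L4}: {L0} ∩ {L0,L1,L4} = {L0}; idom=L0
  L6: preds {L3,L5}: {L0,L1,L2,L3} ∩ {L0,L1,L2,L5} = {L0,L1,L2}; idom=L2
  L7: preds {L2,L6}: {L0,L1,L2} ∩ {L0,L1,L2,L6} = {L0,L1,L2}; idom=L2
  L8: preds {L1,L5,L7}: {L0,L1} ∩ {L0,L1,L2,L5} ∩ {L0,L1,L2,L7} = {L0,L1}; idom=L1
  L9: preds {L3,L5,L7,L8}: {L0,L1,L2,L3} ∩ {L0,L1,L2,L5} ∩ {L0,L1,L2,L7} ∩ {L0,L1,L8} = {L0,L1}; idom=L1

DF walk-up:
  join L1 pred L0: · stop@L0
  join L1 pred L4: L4→L1 stop@L0
  join L6 pred L3: L3 stop@L2
  join L6 pred L5: L5 stop@L2
  join L7 pred L2: · stop@L2
  join L7 pred L6: L6 stop@L2
  join L8 pred L1: · stop@L1
  join L8 pred L5: L5→L2 stop@L1
  join L8 pred L7: L7→L2 stop@L1
  join L9 pred L3: L3→L2 stop@L1
  join L9 pred L5: L5→L2 stop@L1
  join L9 pred L7: L7→L2 stop@L1
  join L9 pred L8: L8 stop@L1
  DF(L0)=∅
  DF(L1)={L1}
  DF(L2)={L8,L9}
  DF(L3)={L6,L9}
  DF(L4)={L1}
  DF(L5)={L6,L8,L9}
  DF(L6)={L7}
  DF(L7)={L8,L9}
  DF(L8)={L9}
  DF(L9)=∅

φ for g: defs {L0,L4,L8}
  DF⁺ = {L1,L9}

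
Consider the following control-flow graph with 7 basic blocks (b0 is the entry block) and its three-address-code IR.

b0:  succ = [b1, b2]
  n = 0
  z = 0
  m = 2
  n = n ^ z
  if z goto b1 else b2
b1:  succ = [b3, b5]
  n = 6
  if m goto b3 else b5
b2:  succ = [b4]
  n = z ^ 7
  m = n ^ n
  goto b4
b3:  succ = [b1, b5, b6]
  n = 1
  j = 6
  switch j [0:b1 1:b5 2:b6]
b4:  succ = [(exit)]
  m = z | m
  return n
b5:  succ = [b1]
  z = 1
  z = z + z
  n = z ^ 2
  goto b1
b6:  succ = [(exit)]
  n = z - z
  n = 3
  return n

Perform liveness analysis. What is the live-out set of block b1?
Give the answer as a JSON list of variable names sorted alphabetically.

Block summaries:
  b0 def {m,n,z} use ∅
  b1 def {n} use {m}
  b2 def {m,n} use {z}
  b3 def {j,n} use ∅
  b4 def {m} use {m,n,z}
  b5 def {n,z} use ∅
  b6 def {n} use {z}

Liveness:
  b0: in=∅ out={m,z}
  b1: in={m,z} out={m,z}
  b2: in={z} out={m,n,z}
  b3: in={m,z} out={m,z}
  b4: in={m,n,z} out=∅
  b5: in={m} out={m,z}
  b6: in={z} out=∅

live-out(b1) = ["m", "z"]

Answer: ["m", "z"]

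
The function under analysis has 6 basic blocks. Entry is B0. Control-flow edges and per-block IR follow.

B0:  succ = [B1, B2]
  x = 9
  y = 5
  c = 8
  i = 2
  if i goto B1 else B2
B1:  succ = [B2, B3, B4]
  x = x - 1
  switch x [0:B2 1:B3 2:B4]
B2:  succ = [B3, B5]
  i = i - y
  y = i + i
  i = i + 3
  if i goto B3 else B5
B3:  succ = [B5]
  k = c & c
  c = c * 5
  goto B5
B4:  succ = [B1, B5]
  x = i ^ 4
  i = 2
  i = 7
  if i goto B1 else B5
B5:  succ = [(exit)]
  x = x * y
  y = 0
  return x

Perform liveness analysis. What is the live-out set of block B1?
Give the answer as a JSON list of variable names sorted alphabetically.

Per-block:
  B0: {c,i,x,y} / ∅
  B1: {x} / {x}
  B2: {i,y} / {i,y}
  B3: {c,k} / {c}
  B4: {i,x} / {i}
  B5: {x,y} / {x,y}

Liveness:
  B0: in=∅ out={c,i,x,y}
  B1: in={c,i,x,y} out={c,i,x,y}
  B2: in={c,i,x,y} out={c,x,y}
  B3: in={c,x,y} out={x,y}
  B4: in={c,i,y} out={c,i,x,y}
  B5: in={x,y} out=∅

live-out(B1) = ["c", "i", "x", "y"]

Answer: ["c", "i", "x", "y"]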